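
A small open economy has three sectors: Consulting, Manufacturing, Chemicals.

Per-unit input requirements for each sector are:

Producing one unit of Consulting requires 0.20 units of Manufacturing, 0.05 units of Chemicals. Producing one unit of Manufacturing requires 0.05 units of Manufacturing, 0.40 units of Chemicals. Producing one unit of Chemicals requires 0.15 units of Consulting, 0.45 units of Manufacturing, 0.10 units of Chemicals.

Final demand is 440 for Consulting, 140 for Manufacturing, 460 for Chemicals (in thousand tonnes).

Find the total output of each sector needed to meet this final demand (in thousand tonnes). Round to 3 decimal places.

I − A =
  [   1.00     0.00    -0.15]
  [  -0.20     0.95    -0.45]
  [  -0.05    -0.40     0.90]
Cofactors of I−A, C_ij = (−1)^(i+j)·(minor ij) (rows/columns in the sector order above):
  C_11 = (0.95)(0.90) − (-0.45)(-0.40) = 0.6750
  C_12 = −[(-0.20)(0.90) − (-0.45)(-0.05)] = 0.2025
  C_13 = (-0.20)(-0.40) − (0.95)(-0.05) = 0.1275
  C_21 = −[(0.00)(0.90) − (-0.15)(-0.40)] = 0.0600
  C_22 = (1.00)(0.90) − (-0.15)(-0.05) = 0.8925
  C_23 = −[(1.00)(-0.40) − (0.00)(-0.05)] = 0.4000
  C_31 = (0.00)(-0.45) − (-0.15)(0.95) = 0.1425
  C_32 = −[(1.00)(-0.45) − (-0.15)(-0.20)] = 0.4800
  C_33 = (1.00)(0.95) − (0.00)(-0.20) = 0.9500
det(I−A) = Σ_j (I−A)_1j·C_1j = (1.00)(0.6750) + (0.00)(0.2025) + (-0.15)(0.1275) = 0.655875
adj(I−A) = Cᵀ =
  [ 0.6750   0.0600   0.1425]
  [ 0.2025   0.8925   0.4800]
  [ 0.1275   0.4000   0.9500]
(I − A)⁻¹ = adj(I−A) / det(I−A) ≈
  [   1.0292     0.0915     0.2173]
  [   0.3087     1.3608     0.7318]
  [   0.1944     0.6099     1.4484]
x = (I − A)⁻¹ d = adj(I−A)·d / det(I−A), with det(I−A) = 0.655875:
  x_1 = (0.6750·440 + 0.0600·140 + 0.1425·460) / 0.655875 = 370.95 / 0.655875 ≈ 565.580
  x_2 = (0.2025·440 + 0.8925·140 + 0.4800·460) / 0.655875 = 434.85 / 0.655875 ≈ 663.007
  x_3 = (0.1275·440 + 0.4000·140 + 0.9500·460) / 0.655875 = 549.10 / 0.655875 ≈ 837.202

x_1 = 565.580, x_2 = 663.007, x_3 = 837.202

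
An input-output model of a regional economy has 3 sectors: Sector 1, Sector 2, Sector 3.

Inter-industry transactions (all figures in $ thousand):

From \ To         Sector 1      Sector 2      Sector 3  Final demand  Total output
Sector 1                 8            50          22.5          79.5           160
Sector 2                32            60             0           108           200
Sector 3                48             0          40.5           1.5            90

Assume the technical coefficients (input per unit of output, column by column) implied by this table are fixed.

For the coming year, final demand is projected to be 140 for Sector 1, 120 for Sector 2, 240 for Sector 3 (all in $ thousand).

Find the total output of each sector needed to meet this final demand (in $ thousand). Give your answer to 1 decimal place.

Technical coefficients a_ij = z_ij / X_j:
  a_11 = 8/160 = 0.05, a_21 = 32/160 = 0.20, a_31 = 48/160 = 0.30
  a_12 = 50/200 = 0.25, a_22 = 60/200 = 0.30, a_32 = 0/200 = 0.00
  a_13 = 22.5/90 = 0.25, a_23 = 0/90 = 0.00, a_33 = 40.5/90 = 0.45
I − A =
  [   0.95    -0.25    -0.25]
  [  -0.20     0.70     0.00]
  [  -0.30     0.00     0.55]
Cofactors of I−A, C_ij = (−1)^(i+j)·(minor ij) (rows/columns in the sector order above):
  C_11 = (0.70)(0.55) − (0.00)(0.00) = 0.3850
  C_12 = −[(-0.20)(0.55) − (0.00)(-0.30)] = 0.1100
  C_13 = (-0.20)(0.00) − (0.70)(-0.30) = 0.2100
  C_21 = −[(-0.25)(0.55) − (-0.25)(0.00)] = 0.1375
  C_22 = (0.95)(0.55) − (-0.25)(-0.30) = 0.4475
  C_23 = −[(0.95)(0.00) − (-0.25)(-0.30)] = 0.0750
  C_31 = (-0.25)(0.00) − (-0.25)(0.70) = 0.1750
  C_32 = −[(0.95)(0.00) − (-0.25)(-0.20)] = 0.0500
  C_33 = (0.95)(0.70) − (-0.25)(-0.20) = 0.6150
det(I−A) = Σ_j (I−A)_1j·C_1j = (0.95)(0.3850) + (-0.25)(0.1100) + (-0.25)(0.2100) = 0.28575
adj(I−A) = Cᵀ =
  [ 0.3850   0.1375   0.1750]
  [ 0.1100   0.4475   0.0500]
  [ 0.2100   0.0750   0.6150]
(I − A)⁻¹ = adj(I−A) / det(I−A) ≈
  [   1.3473     0.4812     0.6124]
  [   0.3850     1.5661     0.1750]
  [   0.7349     0.2625     2.1522]
x = (I − A)⁻¹ d = adj(I−A)·d / det(I−A), with det(I−A) = 0.28575:
  x_1 = (0.3850·140 + 0.1375·120 + 0.1750·240) / 0.28575 = 112.40 / 0.28575 ≈ 393.4
  x_2 = (0.1100·140 + 0.4475·120 + 0.0500·240) / 0.28575 = 81.10 / 0.28575 ≈ 283.8
  x_3 = (0.2100·140 + 0.0750·120 + 0.6150·240) / 0.28575 = 186.00 / 0.28575 ≈ 650.9

x_1 = 393.4, x_2 = 283.8, x_3 = 650.9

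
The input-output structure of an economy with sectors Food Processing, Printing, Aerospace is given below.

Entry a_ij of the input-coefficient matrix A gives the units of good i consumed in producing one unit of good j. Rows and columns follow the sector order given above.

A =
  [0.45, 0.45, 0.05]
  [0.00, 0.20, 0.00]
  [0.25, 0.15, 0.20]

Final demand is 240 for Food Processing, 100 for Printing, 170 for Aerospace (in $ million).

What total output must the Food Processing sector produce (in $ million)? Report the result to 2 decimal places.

I − A =
  [   0.55    -0.45    -0.05]
  [   0.00     0.80     0.00]
  [  -0.25    -0.15     0.80]
Cofactors of I−A, C_ij = (−1)^(i+j)·(minor ij) (rows/columns in the sector order above):
  C_11 = (0.80)(0.80) − (0.00)(-0.15) = 0.6400
  C_12 = −[(0.00)(0.80) − (0.00)(-0.25)] = 0.0000
  C_13 = (0.00)(-0.15) − (0.80)(-0.25) = 0.2000
  C_21 = −[(-0.45)(0.80) − (-0.05)(-0.15)] = 0.3675
  C_22 = (0.55)(0.80) − (-0.05)(-0.25) = 0.4275
  C_23 = −[(0.55)(-0.15) − (-0.45)(-0.25)] = 0.1950
  C_31 = (-0.45)(0.00) − (-0.05)(0.80) = 0.0400
  C_32 = −[(0.55)(0.00) − (-0.05)(0.00)] = 0.0000
  C_33 = (0.55)(0.80) − (-0.45)(0.00) = 0.4400
det(I−A) = Σ_j (I−A)_1j·C_1j = (0.55)(0.6400) + (-0.45)(0.0000) + (-0.05)(0.2000) = 0.3420
adj(I−A) = Cᵀ =
  [ 0.6400   0.3675   0.0400]
  [ 0.0000   0.4275   0.0000]
  [ 0.2000   0.1950   0.4400]
(I − A)⁻¹ = adj(I−A) / det(I−A) ≈
  [   1.8713     1.0746     0.1170]
  [   0.0000     1.2500     0.0000]
  [   0.5848     0.5702     1.2865]
x = (I − A)⁻¹ d = adj(I−A)·d / det(I−A), with det(I−A) = 0.3420:
  x_F = (0.6400·240 + 0.3675·100 + 0.0400·170) / 0.3420 = 197.15 / 0.3420 ≈ 576.46
  x_P = (0.0000·240 + 0.4275·100 + 0.0000·170) / 0.3420 = 42.75 / 0.3420 = 125.00
  x_A = (0.2000·240 + 0.1950·100 + 0.4400·170) / 0.3420 = 142.30 / 0.3420 ≈ 416.08

x_F = 576.46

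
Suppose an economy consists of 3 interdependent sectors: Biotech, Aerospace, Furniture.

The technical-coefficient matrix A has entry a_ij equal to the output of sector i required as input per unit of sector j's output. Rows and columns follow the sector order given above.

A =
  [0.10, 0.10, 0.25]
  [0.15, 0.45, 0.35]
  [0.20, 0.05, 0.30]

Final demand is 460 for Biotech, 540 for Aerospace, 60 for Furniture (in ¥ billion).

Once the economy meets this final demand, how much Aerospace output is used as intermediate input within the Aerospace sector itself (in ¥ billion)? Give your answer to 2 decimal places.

I − A =
  [   0.90    -0.10    -0.25]
  [  -0.15     0.55    -0.35]
  [  -0.20    -0.05     0.70]
Cofactors of I−A, C_ij = (−1)^(i+j)·(minor ij) (rows/columns in the sector order above):
  C_11 = (0.55)(0.70) − (-0.35)(-0.05) = 0.3675
  C_12 = −[(-0.15)(0.70) − (-0.35)(-0.20)] = 0.1750
  C_13 = (-0.15)(-0.05) − (0.55)(-0.20) = 0.1175
  C_21 = −[(-0.10)(0.70) − (-0.25)(-0.05)] = 0.0825
  C_22 = (0.90)(0.70) − (-0.25)(-0.20) = 0.5800
  C_23 = −[(0.90)(-0.05) − (-0.10)(-0.20)] = 0.0650
  C_31 = (-0.10)(-0.35) − (-0.25)(0.55) = 0.1725
  C_32 = −[(0.90)(-0.35) − (-0.25)(-0.15)] = 0.3525
  C_33 = (0.90)(0.55) − (-0.10)(-0.15) = 0.4800
det(I−A) = Σ_j (I−A)_1j·C_1j = (0.90)(0.3675) + (-0.10)(0.1750) + (-0.25)(0.1175) = 0.283875
adj(I−A) = Cᵀ =
  [ 0.3675   0.0825   0.1725]
  [ 0.1750   0.5800   0.3525]
  [ 0.1175   0.0650   0.4800]
(I − A)⁻¹ = adj(I−A) / det(I−A) ≈
  [   1.2946     0.2906     0.6077]
  [   0.6165     2.0432     1.2417]
  [   0.4139     0.2290     1.6909]
First solve x = (I − A)⁻¹ d = adj(I−A)·d / det(I−A); in particular x_A = (0.1750·460 + 0.5800·540 + 0.3525·60) / 0.283875 = 414.85 / 0.283875 ≈ 1461.3827.
Intermediate flow from A to A: z_AA = a_AA · x_A = 0.45 × 414.85 / 0.283875 = 186.6825 / 0.283875 ≈ 657.62.

z_AA = 657.62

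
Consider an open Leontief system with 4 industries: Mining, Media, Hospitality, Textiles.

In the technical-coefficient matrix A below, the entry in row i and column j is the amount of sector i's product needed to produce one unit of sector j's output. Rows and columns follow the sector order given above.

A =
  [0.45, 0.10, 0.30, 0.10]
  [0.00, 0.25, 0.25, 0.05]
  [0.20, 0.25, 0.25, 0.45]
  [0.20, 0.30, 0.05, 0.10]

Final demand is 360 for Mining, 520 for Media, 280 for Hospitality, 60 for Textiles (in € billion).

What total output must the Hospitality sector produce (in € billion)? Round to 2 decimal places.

I − A =
  [   0.55    -0.10    -0.30    -0.10]
  [   0.00     0.75    -0.25    -0.05]
  [  -0.20    -0.25     0.75    -0.45]
  [  -0.20    -0.30    -0.05     0.90]
Compute the cofactors C_ij = (−1)^(i+j)·(3×3 minor ij) of I−A; the adjugate is their transpose:
adj(I−A) = Cᵀ =
  [ 0.387500   0.197000   0.232000   0.170000]
  [ 0.075500   0.261875   0.123125   0.084500]
  [ 0.202000   0.226000   0.347000   0.208500]
  [ 0.122500   0.143625   0.111875   0.225000]
det(I−A) = Σ_j (I−A)_1j·C_1j = (0.55)(0.387500) + (-0.10)(0.075500) + (-0.30)(0.202000) + (-0.10)(0.122500) = 0.132725
(I − A)⁻¹ = adj(I−A) / det(I−A) ≈
  [   2.9196     1.4843     1.7480     1.2808]
  [   0.5688     1.9731     0.9277     0.6367]
  [   1.5219     1.7028     2.6144     1.5709]
  [   0.9230     1.0821     0.8429     1.6952]
x = (I − A)⁻¹ d = adj(I−A)·d / det(I−A), with det(I−A) = 0.132725:
  x_1 = (0.387500·360 + 0.197000·520 + 0.232000·280 + 0.170000·60) / 0.132725 = 317.10 / 0.132725 ≈ 2389.15
  x_2 = (0.075500·360 + 0.261875·520 + 0.123125·280 + 0.084500·60) / 0.132725 = 202.90 / 0.132725 ≈ 1528.72
  x_3 = (0.202000·360 + 0.226000·520 + 0.347000·280 + 0.208500·60) / 0.132725 = 299.91 / 0.132725 ≈ 2259.63
  x_4 = (0.122500·360 + 0.143625·520 + 0.111875·280 + 0.225000·60) / 0.132725 = 163.61 / 0.132725 ≈ 1232.70

x_3 = 2259.63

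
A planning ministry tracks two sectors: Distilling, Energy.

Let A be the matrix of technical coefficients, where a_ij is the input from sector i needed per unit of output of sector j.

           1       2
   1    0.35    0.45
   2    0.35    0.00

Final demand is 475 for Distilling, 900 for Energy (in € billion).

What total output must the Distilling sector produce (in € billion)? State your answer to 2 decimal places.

I − A =
  [   0.65    -0.45]
  [  -0.35     1.00]
det(I−A) = (0.65)(1.00) − (-0.45)(-0.35) = 0.4925
adj(I−A) = [[1.00, 0.45], [0.35, 0.65]]
(I − A)⁻¹ = adj(I−A) / det(I−A) ≈
  [   2.0305     0.9137]
  [   0.7107     1.3198]
x = (I − A)⁻¹ d = adj(I−A)·d / det(I−A), with det(I−A) = 0.4925:
  x_1 = (1.00·475 + 0.45·900) / 0.4925 = 880.00 / 0.4925 ≈ 1786.80
  x_2 = (0.35·475 + 0.65·900) / 0.4925 = 751.25 / 0.4925 ≈ 1525.38

x_1 = 1786.80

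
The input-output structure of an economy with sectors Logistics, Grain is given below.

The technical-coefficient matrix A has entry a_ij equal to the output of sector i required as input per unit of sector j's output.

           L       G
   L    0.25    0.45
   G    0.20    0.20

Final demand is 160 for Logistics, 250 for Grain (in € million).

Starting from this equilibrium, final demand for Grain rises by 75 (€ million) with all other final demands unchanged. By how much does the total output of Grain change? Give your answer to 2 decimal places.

Δx_G = 110.29

I − A =
  [   0.75    -0.45]
  [  -0.20     0.80]
det(I−A) = (0.75)(0.80) − (-0.45)(-0.20) = 0.5100
adj(I−A) = [[0.80, 0.45], [0.20, 0.75]]
(I − A)⁻¹ = adj(I−A) / det(I−A) ≈
  [   1.5686     0.8824]
  [   0.3922     1.4706]
Δx = (I − A)⁻¹ Δd with Δd having +75 in the Grain component and 0 elsewhere.
So Δx_G = L_GG · (+75), where L_GG = adj(I−A)_GG / det(I−A) = 0.75 / 0.5100.
Δx_G = 0.75 × (+75) / 0.5100 = 56.25 / 0.5100 ≈ 110.29.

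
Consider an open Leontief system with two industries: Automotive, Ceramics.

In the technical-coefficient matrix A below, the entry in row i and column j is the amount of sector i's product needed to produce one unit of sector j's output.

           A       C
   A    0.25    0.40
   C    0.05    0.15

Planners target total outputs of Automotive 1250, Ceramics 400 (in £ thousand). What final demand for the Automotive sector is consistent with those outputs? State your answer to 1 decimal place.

d_A = 777.5

I − A =
  [   0.75    -0.40]
  [  -0.05     0.85]
d = (I − A) x:
  d_A = (+0.75)·1250 + (-0.40)·400 = 777.5
  d_C = (-0.05)·1250 + (+0.85)·400 = 277.5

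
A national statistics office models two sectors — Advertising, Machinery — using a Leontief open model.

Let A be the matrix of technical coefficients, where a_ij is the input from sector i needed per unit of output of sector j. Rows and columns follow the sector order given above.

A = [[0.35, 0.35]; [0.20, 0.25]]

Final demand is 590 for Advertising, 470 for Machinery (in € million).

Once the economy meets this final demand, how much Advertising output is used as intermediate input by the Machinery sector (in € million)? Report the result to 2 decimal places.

I − A =
  [   0.65    -0.35]
  [  -0.20     0.75]
det(I−A) = (0.65)(0.75) − (-0.35)(-0.20) = 0.4175
adj(I−A) = [[0.75, 0.35], [0.20, 0.65]]
(I − A)⁻¹ = adj(I−A) / det(I−A) ≈
  [   1.7964     0.8383]
  [   0.4790     1.5569]
First solve x = (I − A)⁻¹ d = adj(I−A)·d / det(I−A); in particular x_2 = (0.20·590 + 0.65·470) / 0.4175 = 423.50 / 0.4175 ≈ 1014.3713.
Intermediate flow from 1 to 2: z_12 = a_12 · x_2 = 0.35 × 423.50 / 0.4175 = 148.225 / 0.4175 ≈ 355.03.

z_12 = 355.03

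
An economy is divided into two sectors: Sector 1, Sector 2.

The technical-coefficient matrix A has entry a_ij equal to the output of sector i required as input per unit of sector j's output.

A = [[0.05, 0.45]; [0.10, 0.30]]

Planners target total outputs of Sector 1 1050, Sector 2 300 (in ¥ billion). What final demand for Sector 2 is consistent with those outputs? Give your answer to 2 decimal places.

d_2 = 105.00

I − A =
  [   0.95    -0.45]
  [  -0.10     0.70]
d = (I − A) x:
  d_1 = (+0.95)·1050 + (-0.45)·300 = 862.50
  d_2 = (-0.10)·1050 + (+0.70)·300 = 105.00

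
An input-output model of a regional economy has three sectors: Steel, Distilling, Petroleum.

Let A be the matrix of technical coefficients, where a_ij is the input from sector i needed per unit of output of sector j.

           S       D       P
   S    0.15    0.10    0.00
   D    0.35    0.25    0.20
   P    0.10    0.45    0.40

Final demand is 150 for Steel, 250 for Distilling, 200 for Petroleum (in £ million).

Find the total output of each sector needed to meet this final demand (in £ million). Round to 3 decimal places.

x_S = 257.951, x_D = 692.580, x_P = 895.760

I − A =
  [   0.85    -0.10     0.00]
  [  -0.35     0.75    -0.20]
  [  -0.10    -0.45     0.60]
Cofactors of I−A, C_ij = (−1)^(i+j)·(minor ij) (rows/columns in the sector order above):
  C_11 = (0.75)(0.60) − (-0.20)(-0.45) = 0.3600
  C_12 = −[(-0.35)(0.60) − (-0.20)(-0.10)] = 0.2300
  C_13 = (-0.35)(-0.45) − (0.75)(-0.10) = 0.2325
  C_21 = −[(-0.10)(0.60) − (0.00)(-0.45)] = 0.0600
  C_22 = (0.85)(0.60) − (0.00)(-0.10) = 0.5100
  C_23 = −[(0.85)(-0.45) − (-0.10)(-0.10)] = 0.3925
  C_31 = (-0.10)(-0.20) − (0.00)(0.75) = 0.0200
  C_32 = −[(0.85)(-0.20) − (0.00)(-0.35)] = 0.1700
  C_33 = (0.85)(0.75) − (-0.10)(-0.35) = 0.6025
det(I−A) = Σ_j (I−A)_1j·C_1j = (0.85)(0.3600) + (-0.10)(0.2300) + (0.00)(0.2325) = 0.2830
adj(I−A) = Cᵀ =
  [ 0.3600   0.0600   0.0200]
  [ 0.2300   0.5100   0.1700]
  [ 0.2325   0.3925   0.6025]
(I − A)⁻¹ = adj(I−A) / det(I−A) ≈
  [   1.2721     0.2120     0.0707]
  [   0.8127     1.8021     0.6007]
  [   0.8216     1.3869     2.1290]
x = (I − A)⁻¹ d = adj(I−A)·d / det(I−A), with det(I−A) = 0.2830:
  x_S = (0.3600·150 + 0.0600·250 + 0.0200·200) / 0.2830 = 73.00 / 0.2830 ≈ 257.951
  x_D = (0.2300·150 + 0.5100·250 + 0.1700·200) / 0.2830 = 196.00 / 0.2830 ≈ 692.580
  x_P = (0.2325·150 + 0.3925·250 + 0.6025·200) / 0.2830 = 253.50 / 0.2830 ≈ 895.760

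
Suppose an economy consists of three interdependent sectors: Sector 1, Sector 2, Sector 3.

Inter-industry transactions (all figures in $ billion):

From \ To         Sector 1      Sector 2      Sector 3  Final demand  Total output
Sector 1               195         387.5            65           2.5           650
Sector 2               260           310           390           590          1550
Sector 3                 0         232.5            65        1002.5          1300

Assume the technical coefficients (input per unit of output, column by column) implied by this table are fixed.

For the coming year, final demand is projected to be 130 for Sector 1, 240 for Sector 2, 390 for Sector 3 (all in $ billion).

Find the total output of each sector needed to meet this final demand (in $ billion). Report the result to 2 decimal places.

Technical coefficients a_ij = z_ij / X_j:
  a_11 = 195/650 = 0.30, a_21 = 260/650 = 0.40, a_31 = 0/650 = 0.00
  a_12 = 387.5/1550 = 0.25, a_22 = 310/1550 = 0.20, a_32 = 232.5/1550 = 0.15
  a_13 = 65/1300 = 0.05, a_23 = 390/1300 = 0.30, a_33 = 65/1300 = 0.05
I − A =
  [   0.70    -0.25    -0.05]
  [  -0.40     0.80    -0.30]
  [   0.00    -0.15     0.95]
Cofactors of I−A, C_ij = (−1)^(i+j)·(minor ij) (rows/columns in the sector order above):
  C_11 = (0.80)(0.95) − (-0.30)(-0.15) = 0.7150
  C_12 = −[(-0.40)(0.95) − (-0.30)(0.00)] = 0.3800
  C_13 = (-0.40)(-0.15) − (0.80)(0.00) = 0.0600
  C_21 = −[(-0.25)(0.95) − (-0.05)(-0.15)] = 0.2450
  C_22 = (0.70)(0.95) − (-0.05)(0.00) = 0.6650
  C_23 = −[(0.70)(-0.15) − (-0.25)(0.00)] = 0.1050
  C_31 = (-0.25)(-0.30) − (-0.05)(0.80) = 0.1150
  C_32 = −[(0.70)(-0.30) − (-0.05)(-0.40)] = 0.2300
  C_33 = (0.70)(0.80) − (-0.25)(-0.40) = 0.4600
det(I−A) = Σ_j (I−A)_1j·C_1j = (0.70)(0.7150) + (-0.25)(0.3800) + (-0.05)(0.0600) = 0.4025
adj(I−A) = Cᵀ =
  [ 0.7150   0.2450   0.1150]
  [ 0.3800   0.6650   0.2300]
  [ 0.0600   0.1050   0.4600]
(I − A)⁻¹ = adj(I−A) / det(I−A) ≈
  [   1.7764     0.6087     0.2857]
  [   0.9441     1.6522     0.5714]
  [   0.1491     0.2609     1.1429]
x = (I − A)⁻¹ d = adj(I−A)·d / det(I−A), with det(I−A) = 0.4025:
  x_1 = (0.7150·130 + 0.2450·240 + 0.1150·390) / 0.4025 = 196.60 / 0.4025 ≈ 488.45
  x_2 = (0.3800·130 + 0.6650·240 + 0.2300·390) / 0.4025 = 298.70 / 0.4025 ≈ 742.11
  x_3 = (0.0600·130 + 0.1050·240 + 0.4600·390) / 0.4025 = 212.40 / 0.4025 ≈ 527.70

x_1 = 488.45, x_2 = 742.11, x_3 = 527.70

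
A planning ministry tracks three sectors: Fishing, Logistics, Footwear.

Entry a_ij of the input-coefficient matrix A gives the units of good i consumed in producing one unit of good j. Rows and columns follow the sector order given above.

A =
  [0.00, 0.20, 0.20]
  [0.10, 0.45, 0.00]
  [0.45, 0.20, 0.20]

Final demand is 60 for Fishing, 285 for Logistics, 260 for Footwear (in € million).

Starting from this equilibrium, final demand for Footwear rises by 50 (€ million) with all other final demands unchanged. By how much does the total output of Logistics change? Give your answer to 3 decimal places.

I − A =
  [   1.00    -0.20    -0.20]
  [  -0.10     0.55     0.00]
  [  -0.45    -0.20     0.80]
Cofactors of I−A, C_ij = (−1)^(i+j)·(minor ij) (rows/columns in the sector order above):
  C_11 = (0.55)(0.80) − (0.00)(-0.20) = 0.4400
  C_12 = −[(-0.10)(0.80) − (0.00)(-0.45)] = 0.0800
  C_13 = (-0.10)(-0.20) − (0.55)(-0.45) = 0.2675
  C_21 = −[(-0.20)(0.80) − (-0.20)(-0.20)] = 0.2000
  C_22 = (1.00)(0.80) − (-0.20)(-0.45) = 0.7100
  C_23 = −[(1.00)(-0.20) − (-0.20)(-0.45)] = 0.2900
  C_31 = (-0.20)(0.00) − (-0.20)(0.55) = 0.1100
  C_32 = −[(1.00)(0.00) − (-0.20)(-0.10)] = 0.0200
  C_33 = (1.00)(0.55) − (-0.20)(-0.10) = 0.5300
det(I−A) = Σ_j (I−A)_1j·C_1j = (1.00)(0.4400) + (-0.20)(0.0800) + (-0.20)(0.2675) = 0.3705
adj(I−A) = Cᵀ =
  [ 0.4400   0.2000   0.1100]
  [ 0.0800   0.7100   0.0200]
  [ 0.2675   0.2900   0.5300]
(I − A)⁻¹ = adj(I−A) / det(I−A) ≈
  [   1.1876     0.5398     0.2969]
  [   0.2159     1.9163     0.0540]
  [   0.7220     0.7827     1.4305]
Δx = (I − A)⁻¹ Δd with Δd having +50 in the Footwear component and 0 elsewhere.
So Δx_2 = L_23 · (+50), where L_23 = adj(I−A)_23 / det(I−A) = 0.0200 / 0.3705.
Δx_2 = 0.0200 × (+50) / 0.3705 = 1.00 / 0.3705 ≈ 2.699.

Δx_2 = 2.699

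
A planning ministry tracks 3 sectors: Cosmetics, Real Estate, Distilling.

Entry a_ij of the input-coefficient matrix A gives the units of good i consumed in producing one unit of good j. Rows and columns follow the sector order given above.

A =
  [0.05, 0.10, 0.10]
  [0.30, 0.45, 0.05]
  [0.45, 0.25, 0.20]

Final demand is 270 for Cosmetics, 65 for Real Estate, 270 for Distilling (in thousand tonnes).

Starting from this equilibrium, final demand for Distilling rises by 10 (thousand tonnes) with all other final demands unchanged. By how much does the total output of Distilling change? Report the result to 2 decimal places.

I − A =
  [   0.95    -0.10    -0.10]
  [  -0.30     0.55    -0.05]
  [  -0.45    -0.25     0.80]
Cofactors of I−A, C_ij = (−1)^(i+j)·(minor ij) (rows/columns in the sector order above):
  C_11 = (0.55)(0.80) − (-0.05)(-0.25) = 0.4275
  C_12 = −[(-0.30)(0.80) − (-0.05)(-0.45)] = 0.2625
  C_13 = (-0.30)(-0.25) − (0.55)(-0.45) = 0.3225
  C_21 = −[(-0.10)(0.80) − (-0.10)(-0.25)] = 0.1050
  C_22 = (0.95)(0.80) − (-0.10)(-0.45) = 0.7150
  C_23 = −[(0.95)(-0.25) − (-0.10)(-0.45)] = 0.2825
  C_31 = (-0.10)(-0.05) − (-0.10)(0.55) = 0.0600
  C_32 = −[(0.95)(-0.05) − (-0.10)(-0.30)] = 0.0775
  C_33 = (0.95)(0.55) − (-0.10)(-0.30) = 0.4925
det(I−A) = Σ_j (I−A)_1j·C_1j = (0.95)(0.4275) + (-0.10)(0.2625) + (-0.10)(0.3225) = 0.347625
adj(I−A) = Cᵀ =
  [ 0.4275   0.1050   0.0600]
  [ 0.2625   0.7150   0.0775]
  [ 0.3225   0.2825   0.4925]
(I − A)⁻¹ = adj(I−A) / det(I−A) ≈
  [   1.2298     0.3020     0.1726]
  [   0.7551     2.0568     0.2229]
  [   0.9277     0.8127     1.4168]
Δx = (I − A)⁻¹ Δd with Δd having +10 in the Distilling component and 0 elsewhere.
So Δx_3 = L_33 · (+10), where L_33 = adj(I−A)_33 / det(I−A) = 0.4925 / 0.347625.
Δx_3 = 0.4925 × (+10) / 0.347625 = 4.925 / 0.347625 ≈ 14.17.

Δx_3 = 14.17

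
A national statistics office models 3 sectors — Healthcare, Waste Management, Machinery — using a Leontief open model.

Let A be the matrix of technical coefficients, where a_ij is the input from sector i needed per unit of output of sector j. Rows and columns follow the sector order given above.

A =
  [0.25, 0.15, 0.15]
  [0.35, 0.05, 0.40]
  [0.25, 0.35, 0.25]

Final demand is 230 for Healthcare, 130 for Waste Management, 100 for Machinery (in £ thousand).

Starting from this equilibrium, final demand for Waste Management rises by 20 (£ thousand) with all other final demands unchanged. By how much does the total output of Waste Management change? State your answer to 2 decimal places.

I − A =
  [   0.75    -0.15    -0.15]
  [  -0.35     0.95    -0.40]
  [  -0.25    -0.35     0.75]
Cofactors of I−A, C_ij = (−1)^(i+j)·(minor ij) (rows/columns in the sector order above):
  C_11 = (0.95)(0.75) − (-0.40)(-0.35) = 0.5725
  C_12 = −[(-0.35)(0.75) − (-0.40)(-0.25)] = 0.3625
  C_13 = (-0.35)(-0.35) − (0.95)(-0.25) = 0.3600
  C_21 = −[(-0.15)(0.75) − (-0.15)(-0.35)] = 0.1650
  C_22 = (0.75)(0.75) − (-0.15)(-0.25) = 0.5250
  C_23 = −[(0.75)(-0.35) − (-0.15)(-0.25)] = 0.3000
  C_31 = (-0.15)(-0.40) − (-0.15)(0.95) = 0.2025
  C_32 = −[(0.75)(-0.40) − (-0.15)(-0.35)] = 0.3525
  C_33 = (0.75)(0.95) − (-0.15)(-0.35) = 0.6600
det(I−A) = Σ_j (I−A)_1j·C_1j = (0.75)(0.5725) + (-0.15)(0.3625) + (-0.15)(0.3600) = 0.3210
adj(I−A) = Cᵀ =
  [ 0.5725   0.1650   0.2025]
  [ 0.3625   0.5250   0.3525]
  [ 0.3600   0.3000   0.6600]
(I − A)⁻¹ = adj(I−A) / det(I−A) ≈
  [   1.7835     0.5140     0.6308]
  [   1.1293     1.6355     1.0981]
  [   1.1215     0.9346     2.0561]
Δx = (I − A)⁻¹ Δd with Δd having +20 in the Waste Management component and 0 elsewhere.
So Δx_2 = L_22 · (+20), where L_22 = adj(I−A)_22 / det(I−A) = 0.5250 / 0.3210.
Δx_2 = 0.5250 × (+20) / 0.3210 = 10.50 / 0.3210 ≈ 32.71.

Δx_2 = 32.71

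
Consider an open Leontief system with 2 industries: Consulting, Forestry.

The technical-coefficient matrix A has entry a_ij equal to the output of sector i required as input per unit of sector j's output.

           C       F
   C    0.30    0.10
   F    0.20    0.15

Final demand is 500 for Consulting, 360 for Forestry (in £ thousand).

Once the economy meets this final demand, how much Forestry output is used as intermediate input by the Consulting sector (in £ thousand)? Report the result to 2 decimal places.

z_FC = 160.35

I − A =
  [   0.70    -0.10]
  [  -0.20     0.85]
det(I−A) = (0.70)(0.85) − (-0.10)(-0.20) = 0.5750
adj(I−A) = [[0.85, 0.10], [0.20, 0.70]]
(I − A)⁻¹ = adj(I−A) / det(I−A) ≈
  [   1.4783     0.1739]
  [   0.3478     1.2174]
First solve x = (I − A)⁻¹ d = adj(I−A)·d / det(I−A); in particular x_C = (0.85·500 + 0.10·360) / 0.5750 = 461.00 / 0.5750 ≈ 801.7391.
Intermediate flow from F to C: z_FC = a_FC · x_C = 0.20 × 461.00 / 0.5750 = 92.20 / 0.5750 ≈ 160.35.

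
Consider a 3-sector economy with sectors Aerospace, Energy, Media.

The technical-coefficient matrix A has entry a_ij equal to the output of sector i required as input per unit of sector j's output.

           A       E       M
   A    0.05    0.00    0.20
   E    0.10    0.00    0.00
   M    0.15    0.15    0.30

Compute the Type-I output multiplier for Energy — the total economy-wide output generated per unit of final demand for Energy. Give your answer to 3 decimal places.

m_E = 1.278

I − A =
  [   0.95     0.00    -0.20]
  [  -0.10     1.00     0.00]
  [  -0.15    -0.15     0.70]
Cofactors of I−A, C_ij = (−1)^(i+j)·(minor ij) (rows/columns in the sector order above):
  C_11 = (1.00)(0.70) − (0.00)(-0.15) = 0.7000
  C_12 = −[(-0.10)(0.70) − (0.00)(-0.15)] = 0.0700
  C_13 = (-0.10)(-0.15) − (1.00)(-0.15) = 0.1650
  C_21 = −[(0.00)(0.70) − (-0.20)(-0.15)] = 0.0300
  C_22 = (0.95)(0.70) − (-0.20)(-0.15) = 0.6350
  C_23 = −[(0.95)(-0.15) − (0.00)(-0.15)] = 0.1425
  C_31 = (0.00)(0.00) − (-0.20)(1.00) = 0.2000
  C_32 = −[(0.95)(0.00) − (-0.20)(-0.10)] = 0.0200
  C_33 = (0.95)(1.00) − (0.00)(-0.10) = 0.9500
det(I−A) = Σ_j (I−A)_1j·C_1j = (0.95)(0.7000) + (0.00)(0.0700) + (-0.20)(0.1650) = 0.6320
adj(I−A) = Cᵀ =
  [ 0.7000   0.0300   0.2000]
  [ 0.0700   0.6350   0.0200]
  [ 0.1650   0.1425   0.9500]
(I − A)⁻¹ = adj(I−A) / det(I−A) ≈
  [   1.1076     0.0475     0.3165]
  [   0.1108     1.0047     0.0316]
  [   0.2611     0.2255     1.5032]
The output multiplier for sector j is the column-j sum of the Leontief inverse (I − A)⁻¹ = adj(I−A) / det(I−A).
Column E of adj(I−A): (0.0300, 0.6350, 0.1425); det(I−A) = 0.6320.
m_E = (0.0300 + 0.6350 + 0.1425) / 0.6320 = 0.8075 / 0.6320 ≈ 1.278.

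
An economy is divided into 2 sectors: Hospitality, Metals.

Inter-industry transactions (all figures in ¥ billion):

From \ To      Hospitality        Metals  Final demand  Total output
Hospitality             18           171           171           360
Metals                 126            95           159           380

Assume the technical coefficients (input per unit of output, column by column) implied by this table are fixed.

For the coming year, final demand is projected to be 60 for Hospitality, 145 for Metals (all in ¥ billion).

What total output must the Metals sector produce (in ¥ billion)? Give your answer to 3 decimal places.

Technical coefficients a_ij = z_ij / X_j:
  a_HH = 18/360 = 0.05, a_MH = 126/360 = 0.35
  a_HM = 171/380 = 0.45, a_MM = 95/380 = 0.25
I − A =
  [   0.95    -0.45]
  [  -0.35     0.75]
det(I−A) = (0.95)(0.75) − (-0.45)(-0.35) = 0.5550
adj(I−A) = [[0.75, 0.45], [0.35, 0.95]]
(I − A)⁻¹ = adj(I−A) / det(I−A) ≈
  [   1.3514     0.8108]
  [   0.6306     1.7117]
x = (I − A)⁻¹ d = adj(I−A)·d / det(I−A), with det(I−A) = 0.5550:
  x_H = (0.75·60 + 0.45·145) / 0.5550 = 110.25 / 0.5550 ≈ 198.649
  x_M = (0.35·60 + 0.95·145) / 0.5550 = 158.75 / 0.5550 ≈ 286.036

x_M = 286.036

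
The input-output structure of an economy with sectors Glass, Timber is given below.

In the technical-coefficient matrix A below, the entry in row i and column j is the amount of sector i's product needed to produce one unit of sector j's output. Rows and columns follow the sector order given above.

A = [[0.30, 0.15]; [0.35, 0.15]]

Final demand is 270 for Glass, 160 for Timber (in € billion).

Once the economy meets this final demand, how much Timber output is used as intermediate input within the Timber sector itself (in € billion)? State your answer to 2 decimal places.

z_TT = 57.10

I − A =
  [   0.70    -0.15]
  [  -0.35     0.85]
det(I−A) = (0.70)(0.85) − (-0.15)(-0.35) = 0.5425
adj(I−A) = [[0.85, 0.15], [0.35, 0.70]]
(I − A)⁻¹ = adj(I−A) / det(I−A) ≈
  [   1.5668     0.2765]
  [   0.6452     1.2903]
First solve x = (I − A)⁻¹ d = adj(I−A)·d / det(I−A); in particular x_T = (0.35·270 + 0.70·160) / 0.5425 = 206.50 / 0.5425 ≈ 380.6452.
Intermediate flow from T to T: z_TT = a_TT · x_T = 0.15 × 206.50 / 0.5425 = 30.975 / 0.5425 ≈ 57.10.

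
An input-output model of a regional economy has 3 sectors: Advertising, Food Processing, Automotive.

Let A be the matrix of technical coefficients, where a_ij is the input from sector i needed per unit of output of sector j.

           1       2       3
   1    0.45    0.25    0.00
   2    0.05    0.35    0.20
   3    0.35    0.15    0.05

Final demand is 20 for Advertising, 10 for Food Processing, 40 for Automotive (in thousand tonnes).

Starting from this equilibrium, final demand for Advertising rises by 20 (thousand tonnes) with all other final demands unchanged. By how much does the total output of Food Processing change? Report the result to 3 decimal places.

I − A =
  [   0.55    -0.25     0.00]
  [  -0.05     0.65    -0.20]
  [  -0.35    -0.15     0.95]
Cofactors of I−A, C_ij = (−1)^(i+j)·(minor ij) (rows/columns in the sector order above):
  C_11 = (0.65)(0.95) − (-0.20)(-0.15) = 0.5875
  C_12 = −[(-0.05)(0.95) − (-0.20)(-0.35)] = 0.1175
  C_13 = (-0.05)(-0.15) − (0.65)(-0.35) = 0.2350
  C_21 = −[(-0.25)(0.95) − (0.00)(-0.15)] = 0.2375
  C_22 = (0.55)(0.95) − (0.00)(-0.35) = 0.5225
  C_23 = −[(0.55)(-0.15) − (-0.25)(-0.35)] = 0.1700
  C_31 = (-0.25)(-0.20) − (0.00)(0.65) = 0.0500
  C_32 = −[(0.55)(-0.20) − (0.00)(-0.05)] = 0.1100
  C_33 = (0.55)(0.65) − (-0.25)(-0.05) = 0.3450
det(I−A) = Σ_j (I−A)_1j·C_1j = (0.55)(0.5875) + (-0.25)(0.1175) + (0.00)(0.2350) = 0.29375
adj(I−A) = Cᵀ =
  [ 0.5875   0.2375   0.0500]
  [ 0.1175   0.5225   0.1100]
  [ 0.2350   0.1700   0.3450]
(I − A)⁻¹ = adj(I−A) / det(I−A) ≈
  [   2.0000     0.8085     0.1702]
  [   0.4000     1.7787     0.3745]
  [   0.8000     0.5787     1.1745]
Δx = (I − A)⁻¹ Δd with Δd having +20 in the Advertising component and 0 elsewhere.
So Δx_2 = L_21 · (+20), where L_21 = adj(I−A)_21 / det(I−A) = 0.1175 / 0.29375.
Δx_2 = 0.1175 × (+20) / 0.29375 = 2.35 / 0.29375 = 8.000.

Δx_2 = 8.000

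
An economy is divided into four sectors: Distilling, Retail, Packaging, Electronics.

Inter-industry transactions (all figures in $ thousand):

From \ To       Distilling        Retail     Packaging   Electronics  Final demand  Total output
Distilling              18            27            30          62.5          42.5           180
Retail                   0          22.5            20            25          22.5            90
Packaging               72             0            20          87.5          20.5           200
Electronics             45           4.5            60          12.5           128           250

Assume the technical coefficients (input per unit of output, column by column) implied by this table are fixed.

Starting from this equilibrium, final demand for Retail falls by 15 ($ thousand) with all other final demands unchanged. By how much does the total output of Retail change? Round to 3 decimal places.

Δx_2 = -21.684

Technical coefficients a_ij = z_ij / X_j:
  a_11 = 18/180 = 0.10, a_21 = 0/180 = 0.00, a_31 = 72/180 = 0.40, a_41 = 45/180 = 0.25
  a_12 = 27/90 = 0.30, a_22 = 22.5/90 = 0.25, a_32 = 0/90 = 0.00, a_42 = 4.5/90 = 0.05
  a_13 = 30/200 = 0.15, a_23 = 20/200 = 0.10, a_33 = 20/200 = 0.10, a_43 = 60/200 = 0.30
  a_14 = 62.5/250 = 0.25, a_24 = 25/250 = 0.10, a_34 = 87.5/250 = 0.35, a_44 = 12.5/250 = 0.05
I − A =
  [   0.90    -0.30    -0.15    -0.25]
  [   0.00     0.75    -0.10    -0.10]
  [  -0.40     0.00     0.90    -0.35]
  [  -0.25    -0.05    -0.30     0.95]
Compute the cofactors C_ij = (−1)^(i+j)·(3×3 minor ij) of I−A; the adjugate is their transpose:
adj(I−A) = Cᵀ =
  [ 0.556250   0.238875   0.201125   0.245625]
  [ 0.081250   0.518625   0.110000   0.116500]
  [ 0.348625   0.161000   0.582375   0.323250]
  [ 0.260750   0.141000   0.242625   0.550500]
det(I−A) = Σ_j (I−A)_1j·C_1j = (0.90)(0.556250) + (-0.30)(0.081250) + (-0.15)(0.348625) + (-0.25)(0.260750) = 0.35876875
(I − A)⁻¹ = adj(I−A) / det(I−A) ≈
  [   1.5504     0.6658     0.5606     0.6846]
  [   0.2265     1.4456     0.3066     0.3247]
  [   0.9717     0.4488     1.6233     0.9010]
  [   0.7268     0.3930     0.6763     1.5344]
Δx = (I − A)⁻¹ Δd with Δd having -15 in the Retail component and 0 elsewhere.
So Δx_2 = L_22 · (-15), where L_22 = adj(I−A)_22 / det(I−A) = 0.518625 / 0.35876875.
Δx_2 = 0.518625 × (-15) / 0.35876875 = -7.779375 / 0.35876875 ≈ -21.684.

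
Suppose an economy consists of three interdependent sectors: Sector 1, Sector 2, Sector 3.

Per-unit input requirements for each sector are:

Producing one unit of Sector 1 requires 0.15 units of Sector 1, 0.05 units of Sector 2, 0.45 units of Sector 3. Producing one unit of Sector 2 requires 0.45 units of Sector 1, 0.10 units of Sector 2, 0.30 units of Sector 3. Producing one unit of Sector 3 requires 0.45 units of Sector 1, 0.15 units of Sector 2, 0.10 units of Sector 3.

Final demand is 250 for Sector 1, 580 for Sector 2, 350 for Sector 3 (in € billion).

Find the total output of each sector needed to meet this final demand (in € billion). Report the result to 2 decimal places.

I − A =
  [   0.85    -0.45    -0.45]
  [  -0.05     0.90    -0.15]
  [  -0.45    -0.30     0.90]
Cofactors of I−A, C_ij = (−1)^(i+j)·(minor ij) (rows/columns in the sector order above):
  C_11 = (0.90)(0.90) − (-0.15)(-0.30) = 0.7650
  C_12 = −[(-0.05)(0.90) − (-0.15)(-0.45)] = 0.1125
  C_13 = (-0.05)(-0.30) − (0.90)(-0.45) = 0.4200
  C_21 = −[(-0.45)(0.90) − (-0.45)(-0.30)] = 0.5400
  C_22 = (0.85)(0.90) − (-0.45)(-0.45) = 0.5625
  C_23 = −[(0.85)(-0.30) − (-0.45)(-0.45)] = 0.4575
  C_31 = (-0.45)(-0.15) − (-0.45)(0.90) = 0.4725
  C_32 = −[(0.85)(-0.15) − (-0.45)(-0.05)] = 0.1500
  C_33 = (0.85)(0.90) − (-0.45)(-0.05) = 0.7425
det(I−A) = Σ_j (I−A)_1j·C_1j = (0.85)(0.7650) + (-0.45)(0.1125) + (-0.45)(0.4200) = 0.410625
adj(I−A) = Cᵀ =
  [ 0.7650   0.5400   0.4725]
  [ 0.1125   0.5625   0.1500]
  [ 0.4200   0.4575   0.7425]
(I − A)⁻¹ = adj(I−A) / det(I−A) ≈
  [   1.8630     1.3151     1.1507]
  [   0.2740     1.3699     0.3653]
  [   1.0228     1.1142     1.8082]
x = (I − A)⁻¹ d = adj(I−A)·d / det(I−A), with det(I−A) = 0.410625:
  x_1 = (0.7650·250 + 0.5400·580 + 0.4725·350) / 0.410625 = 669.825 / 0.410625 ≈ 1631.23
  x_2 = (0.1125·250 + 0.5625·580 + 0.1500·350) / 0.410625 = 406.875 / 0.410625 ≈ 990.87
  x_3 = (0.4200·250 + 0.4575·580 + 0.7425·350) / 0.410625 = 630.225 / 0.410625 ≈ 1534.79

x_1 = 1631.23, x_2 = 990.87, x_3 = 1534.79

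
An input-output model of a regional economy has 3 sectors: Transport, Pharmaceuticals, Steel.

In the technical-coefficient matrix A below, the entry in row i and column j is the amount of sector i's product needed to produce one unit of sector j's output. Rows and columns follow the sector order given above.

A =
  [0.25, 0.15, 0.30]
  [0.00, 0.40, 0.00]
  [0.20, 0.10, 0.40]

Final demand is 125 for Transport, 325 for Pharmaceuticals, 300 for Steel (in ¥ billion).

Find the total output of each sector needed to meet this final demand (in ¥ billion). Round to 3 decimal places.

x_1 = 589.744, x_2 = 541.667, x_3 = 786.859

I − A =
  [   0.75    -0.15    -0.30]
  [   0.00     0.60     0.00]
  [  -0.20    -0.10     0.60]
Cofactors of I−A, C_ij = (−1)^(i+j)·(minor ij) (rows/columns in the sector order above):
  C_11 = (0.60)(0.60) − (0.00)(-0.10) = 0.3600
  C_12 = −[(0.00)(0.60) − (0.00)(-0.20)] = 0.0000
  C_13 = (0.00)(-0.10) − (0.60)(-0.20) = 0.1200
  C_21 = −[(-0.15)(0.60) − (-0.30)(-0.10)] = 0.1200
  C_22 = (0.75)(0.60) − (-0.30)(-0.20) = 0.3900
  C_23 = −[(0.75)(-0.10) − (-0.15)(-0.20)] = 0.1050
  C_31 = (-0.15)(0.00) − (-0.30)(0.60) = 0.1800
  C_32 = −[(0.75)(0.00) − (-0.30)(0.00)] = 0.0000
  C_33 = (0.75)(0.60) − (-0.15)(0.00) = 0.4500
det(I−A) = Σ_j (I−A)_1j·C_1j = (0.75)(0.3600) + (-0.15)(0.0000) + (-0.30)(0.1200) = 0.2340
adj(I−A) = Cᵀ =
  [ 0.3600   0.1200   0.1800]
  [ 0.0000   0.3900   0.0000]
  [ 0.1200   0.1050   0.4500]
(I − A)⁻¹ = adj(I−A) / det(I−A) ≈
  [   1.5385     0.5128     0.7692]
  [   0.0000     1.6667     0.0000]
  [   0.5128     0.4487     1.9231]
x = (I − A)⁻¹ d = adj(I−A)·d / det(I−A), with det(I−A) = 0.2340:
  x_1 = (0.3600·125 + 0.1200·325 + 0.1800·300) / 0.2340 = 138.00 / 0.2340 ≈ 589.744
  x_2 = (0.0000·125 + 0.3900·325 + 0.0000·300) / 0.2340 = 126.75 / 0.2340 ≈ 541.667
  x_3 = (0.1200·125 + 0.1050·325 + 0.4500·300) / 0.2340 = 184.125 / 0.2340 ≈ 786.859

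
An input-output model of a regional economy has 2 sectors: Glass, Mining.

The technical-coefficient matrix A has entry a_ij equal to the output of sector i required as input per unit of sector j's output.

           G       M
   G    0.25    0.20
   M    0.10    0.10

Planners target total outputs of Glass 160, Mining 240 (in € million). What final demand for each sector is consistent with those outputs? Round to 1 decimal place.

I − A =
  [   0.75    -0.20]
  [  -0.10     0.90]
d = (I − A) x:
  d_G = (+0.75)·160 + (-0.20)·240 = 72.0
  d_M = (-0.10)·160 + (+0.90)·240 = 200.0

d_G = 72.0, d_M = 200.0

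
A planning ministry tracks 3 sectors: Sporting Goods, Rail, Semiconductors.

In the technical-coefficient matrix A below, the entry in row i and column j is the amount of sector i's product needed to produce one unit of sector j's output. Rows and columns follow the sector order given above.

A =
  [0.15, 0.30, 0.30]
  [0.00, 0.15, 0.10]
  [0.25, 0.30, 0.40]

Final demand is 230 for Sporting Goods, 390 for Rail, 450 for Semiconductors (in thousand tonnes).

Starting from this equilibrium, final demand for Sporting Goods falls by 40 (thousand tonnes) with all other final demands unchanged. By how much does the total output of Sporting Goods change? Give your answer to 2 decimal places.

Δx_1 = -57.02

I − A =
  [   0.85    -0.30    -0.30]
  [   0.00     0.85    -0.10]
  [  -0.25    -0.30     0.60]
Cofactors of I−A, C_ij = (−1)^(i+j)·(minor ij) (rows/columns in the sector order above):
  C_11 = (0.85)(0.60) − (-0.10)(-0.30) = 0.4800
  C_12 = −[(0.00)(0.60) − (-0.10)(-0.25)] = 0.0250
  C_13 = (0.00)(-0.30) − (0.85)(-0.25) = 0.2125
  C_21 = −[(-0.30)(0.60) − (-0.30)(-0.30)] = 0.2700
  C_22 = (0.85)(0.60) − (-0.30)(-0.25) = 0.4350
  C_23 = −[(0.85)(-0.30) − (-0.30)(-0.25)] = 0.3300
  C_31 = (-0.30)(-0.10) − (-0.30)(0.85) = 0.2850
  C_32 = −[(0.85)(-0.10) − (-0.30)(0.00)] = 0.0850
  C_33 = (0.85)(0.85) − (-0.30)(0.00) = 0.7225
det(I−A) = Σ_j (I−A)_1j·C_1j = (0.85)(0.4800) + (-0.30)(0.0250) + (-0.30)(0.2125) = 0.33675
adj(I−A) = Cᵀ =
  [ 0.4800   0.2700   0.2850]
  [ 0.0250   0.4350   0.0850]
  [ 0.2125   0.3300   0.7225]
(I − A)⁻¹ = adj(I−A) / det(I−A) ≈
  [   1.4254     0.8018     0.8463]
  [   0.0742     1.2918     0.2524]
  [   0.6310     0.9800     2.1455]
Δx = (I − A)⁻¹ Δd with Δd having -40 in the Sporting Goods component and 0 elsewhere.
So Δx_1 = L_11 · (-40), where L_11 = adj(I−A)_11 / det(I−A) = 0.4800 / 0.33675.
Δx_1 = 0.4800 × (-40) / 0.33675 = -19.20 / 0.33675 ≈ -57.02.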